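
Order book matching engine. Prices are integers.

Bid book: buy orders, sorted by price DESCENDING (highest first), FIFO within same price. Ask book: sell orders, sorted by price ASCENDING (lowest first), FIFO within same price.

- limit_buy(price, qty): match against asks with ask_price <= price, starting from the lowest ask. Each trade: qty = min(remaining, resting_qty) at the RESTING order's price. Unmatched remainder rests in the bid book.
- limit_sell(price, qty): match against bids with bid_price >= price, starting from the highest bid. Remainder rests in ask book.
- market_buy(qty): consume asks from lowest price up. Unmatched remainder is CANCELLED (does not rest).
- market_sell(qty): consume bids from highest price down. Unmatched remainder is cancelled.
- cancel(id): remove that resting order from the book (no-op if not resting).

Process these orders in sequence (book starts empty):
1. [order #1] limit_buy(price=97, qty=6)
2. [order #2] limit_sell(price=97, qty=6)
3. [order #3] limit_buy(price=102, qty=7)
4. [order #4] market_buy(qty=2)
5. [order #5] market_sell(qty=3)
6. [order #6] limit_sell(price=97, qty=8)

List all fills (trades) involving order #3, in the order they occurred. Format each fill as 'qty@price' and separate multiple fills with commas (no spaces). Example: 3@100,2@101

Answer: 3@102,4@102

Derivation:
After op 1 [order #1] limit_buy(price=97, qty=6): fills=none; bids=[#1:6@97] asks=[-]
After op 2 [order #2] limit_sell(price=97, qty=6): fills=#1x#2:6@97; bids=[-] asks=[-]
After op 3 [order #3] limit_buy(price=102, qty=7): fills=none; bids=[#3:7@102] asks=[-]
After op 4 [order #4] market_buy(qty=2): fills=none; bids=[#3:7@102] asks=[-]
After op 5 [order #5] market_sell(qty=3): fills=#3x#5:3@102; bids=[#3:4@102] asks=[-]
After op 6 [order #6] limit_sell(price=97, qty=8): fills=#3x#6:4@102; bids=[-] asks=[#6:4@97]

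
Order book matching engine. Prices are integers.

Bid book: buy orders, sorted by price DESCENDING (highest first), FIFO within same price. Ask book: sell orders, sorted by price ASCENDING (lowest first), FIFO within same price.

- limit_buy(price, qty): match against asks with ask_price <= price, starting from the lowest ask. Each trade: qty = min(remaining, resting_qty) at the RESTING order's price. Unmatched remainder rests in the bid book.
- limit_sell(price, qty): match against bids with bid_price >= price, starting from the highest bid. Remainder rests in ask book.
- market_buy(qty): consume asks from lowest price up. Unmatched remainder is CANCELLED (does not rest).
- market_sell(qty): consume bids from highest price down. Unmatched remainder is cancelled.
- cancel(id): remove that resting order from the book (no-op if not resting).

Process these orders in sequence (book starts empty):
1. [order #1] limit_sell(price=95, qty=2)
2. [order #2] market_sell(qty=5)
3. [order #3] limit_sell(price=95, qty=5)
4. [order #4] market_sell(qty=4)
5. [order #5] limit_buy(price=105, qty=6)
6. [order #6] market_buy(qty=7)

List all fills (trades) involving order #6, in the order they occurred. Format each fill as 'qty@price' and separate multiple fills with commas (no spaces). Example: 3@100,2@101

Answer: 1@95

Derivation:
After op 1 [order #1] limit_sell(price=95, qty=2): fills=none; bids=[-] asks=[#1:2@95]
After op 2 [order #2] market_sell(qty=5): fills=none; bids=[-] asks=[#1:2@95]
After op 3 [order #3] limit_sell(price=95, qty=5): fills=none; bids=[-] asks=[#1:2@95 #3:5@95]
After op 4 [order #4] market_sell(qty=4): fills=none; bids=[-] asks=[#1:2@95 #3:5@95]
After op 5 [order #5] limit_buy(price=105, qty=6): fills=#5x#1:2@95 #5x#3:4@95; bids=[-] asks=[#3:1@95]
After op 6 [order #6] market_buy(qty=7): fills=#6x#3:1@95; bids=[-] asks=[-]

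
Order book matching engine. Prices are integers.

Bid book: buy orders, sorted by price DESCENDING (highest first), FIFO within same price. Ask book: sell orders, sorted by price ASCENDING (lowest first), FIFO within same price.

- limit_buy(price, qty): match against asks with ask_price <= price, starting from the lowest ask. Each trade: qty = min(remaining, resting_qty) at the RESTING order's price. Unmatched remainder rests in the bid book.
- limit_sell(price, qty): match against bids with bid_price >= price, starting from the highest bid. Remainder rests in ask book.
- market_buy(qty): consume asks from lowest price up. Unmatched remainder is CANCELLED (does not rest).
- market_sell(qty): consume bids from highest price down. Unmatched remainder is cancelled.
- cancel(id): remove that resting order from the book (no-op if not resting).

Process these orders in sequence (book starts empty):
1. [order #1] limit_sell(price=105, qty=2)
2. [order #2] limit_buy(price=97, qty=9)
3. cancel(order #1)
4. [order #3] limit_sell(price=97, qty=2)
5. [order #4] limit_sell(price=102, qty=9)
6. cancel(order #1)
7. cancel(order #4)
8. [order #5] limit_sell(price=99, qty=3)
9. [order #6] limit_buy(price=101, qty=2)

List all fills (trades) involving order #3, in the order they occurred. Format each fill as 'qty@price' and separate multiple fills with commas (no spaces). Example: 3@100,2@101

Answer: 2@97

Derivation:
After op 1 [order #1] limit_sell(price=105, qty=2): fills=none; bids=[-] asks=[#1:2@105]
After op 2 [order #2] limit_buy(price=97, qty=9): fills=none; bids=[#2:9@97] asks=[#1:2@105]
After op 3 cancel(order #1): fills=none; bids=[#2:9@97] asks=[-]
After op 4 [order #3] limit_sell(price=97, qty=2): fills=#2x#3:2@97; bids=[#2:7@97] asks=[-]
After op 5 [order #4] limit_sell(price=102, qty=9): fills=none; bids=[#2:7@97] asks=[#4:9@102]
After op 6 cancel(order #1): fills=none; bids=[#2:7@97] asks=[#4:9@102]
After op 7 cancel(order #4): fills=none; bids=[#2:7@97] asks=[-]
After op 8 [order #5] limit_sell(price=99, qty=3): fills=none; bids=[#2:7@97] asks=[#5:3@99]
After op 9 [order #6] limit_buy(price=101, qty=2): fills=#6x#5:2@99; bids=[#2:7@97] asks=[#5:1@99]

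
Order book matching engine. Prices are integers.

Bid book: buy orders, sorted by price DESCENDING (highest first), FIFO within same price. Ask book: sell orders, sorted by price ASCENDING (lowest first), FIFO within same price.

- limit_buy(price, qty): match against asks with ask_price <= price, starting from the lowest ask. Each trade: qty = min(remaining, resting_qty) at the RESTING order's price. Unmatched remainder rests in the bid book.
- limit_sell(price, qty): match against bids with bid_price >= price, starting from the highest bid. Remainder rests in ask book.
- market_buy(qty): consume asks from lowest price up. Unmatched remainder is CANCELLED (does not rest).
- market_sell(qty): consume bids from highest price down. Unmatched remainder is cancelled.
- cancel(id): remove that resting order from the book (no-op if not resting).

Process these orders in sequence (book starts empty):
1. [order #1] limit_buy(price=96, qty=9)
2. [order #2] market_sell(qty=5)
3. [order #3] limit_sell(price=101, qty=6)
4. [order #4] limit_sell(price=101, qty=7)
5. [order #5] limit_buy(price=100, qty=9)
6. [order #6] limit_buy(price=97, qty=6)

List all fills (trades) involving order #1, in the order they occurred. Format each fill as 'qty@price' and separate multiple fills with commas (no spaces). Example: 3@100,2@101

Answer: 5@96

Derivation:
After op 1 [order #1] limit_buy(price=96, qty=9): fills=none; bids=[#1:9@96] asks=[-]
After op 2 [order #2] market_sell(qty=5): fills=#1x#2:5@96; bids=[#1:4@96] asks=[-]
After op 3 [order #3] limit_sell(price=101, qty=6): fills=none; bids=[#1:4@96] asks=[#3:6@101]
After op 4 [order #4] limit_sell(price=101, qty=7): fills=none; bids=[#1:4@96] asks=[#3:6@101 #4:7@101]
After op 5 [order #5] limit_buy(price=100, qty=9): fills=none; bids=[#5:9@100 #1:4@96] asks=[#3:6@101 #4:7@101]
After op 6 [order #6] limit_buy(price=97, qty=6): fills=none; bids=[#5:9@100 #6:6@97 #1:4@96] asks=[#3:6@101 #4:7@101]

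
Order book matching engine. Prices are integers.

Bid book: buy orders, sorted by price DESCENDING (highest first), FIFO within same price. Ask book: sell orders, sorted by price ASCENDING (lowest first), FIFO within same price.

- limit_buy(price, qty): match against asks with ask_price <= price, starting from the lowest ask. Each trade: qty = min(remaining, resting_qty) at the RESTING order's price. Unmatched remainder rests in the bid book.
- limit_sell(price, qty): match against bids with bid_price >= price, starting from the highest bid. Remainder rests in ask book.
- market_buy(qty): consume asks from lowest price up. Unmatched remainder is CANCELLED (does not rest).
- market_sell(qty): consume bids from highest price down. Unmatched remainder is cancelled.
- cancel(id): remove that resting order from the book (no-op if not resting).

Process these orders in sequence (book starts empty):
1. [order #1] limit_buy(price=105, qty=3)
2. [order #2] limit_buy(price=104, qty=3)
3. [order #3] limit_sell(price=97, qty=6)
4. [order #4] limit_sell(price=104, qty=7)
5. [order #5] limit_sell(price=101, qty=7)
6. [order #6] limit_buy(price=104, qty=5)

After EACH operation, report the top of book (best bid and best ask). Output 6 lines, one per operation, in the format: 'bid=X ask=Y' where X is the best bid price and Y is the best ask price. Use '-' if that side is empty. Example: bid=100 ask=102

After op 1 [order #1] limit_buy(price=105, qty=3): fills=none; bids=[#1:3@105] asks=[-]
After op 2 [order #2] limit_buy(price=104, qty=3): fills=none; bids=[#1:3@105 #2:3@104] asks=[-]
After op 3 [order #3] limit_sell(price=97, qty=6): fills=#1x#3:3@105 #2x#3:3@104; bids=[-] asks=[-]
After op 4 [order #4] limit_sell(price=104, qty=7): fills=none; bids=[-] asks=[#4:7@104]
After op 5 [order #5] limit_sell(price=101, qty=7): fills=none; bids=[-] asks=[#5:7@101 #4:7@104]
After op 6 [order #6] limit_buy(price=104, qty=5): fills=#6x#5:5@101; bids=[-] asks=[#5:2@101 #4:7@104]

Answer: bid=105 ask=-
bid=105 ask=-
bid=- ask=-
bid=- ask=104
bid=- ask=101
bid=- ask=101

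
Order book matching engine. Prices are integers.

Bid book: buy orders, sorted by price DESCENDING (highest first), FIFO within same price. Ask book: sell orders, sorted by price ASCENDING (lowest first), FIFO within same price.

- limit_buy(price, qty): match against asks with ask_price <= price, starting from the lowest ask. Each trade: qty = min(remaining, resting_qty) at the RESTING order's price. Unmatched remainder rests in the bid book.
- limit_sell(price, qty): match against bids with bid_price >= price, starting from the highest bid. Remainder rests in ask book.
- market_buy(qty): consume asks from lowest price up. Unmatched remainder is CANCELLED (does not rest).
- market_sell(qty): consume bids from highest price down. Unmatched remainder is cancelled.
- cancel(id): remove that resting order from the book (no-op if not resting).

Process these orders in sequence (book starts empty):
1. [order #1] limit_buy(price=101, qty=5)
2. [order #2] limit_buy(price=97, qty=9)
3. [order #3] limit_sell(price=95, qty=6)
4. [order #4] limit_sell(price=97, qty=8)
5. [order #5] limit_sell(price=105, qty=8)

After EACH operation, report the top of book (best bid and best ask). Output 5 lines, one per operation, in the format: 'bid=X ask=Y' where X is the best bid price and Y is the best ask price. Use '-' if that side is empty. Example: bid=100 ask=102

After op 1 [order #1] limit_buy(price=101, qty=5): fills=none; bids=[#1:5@101] asks=[-]
After op 2 [order #2] limit_buy(price=97, qty=9): fills=none; bids=[#1:5@101 #2:9@97] asks=[-]
After op 3 [order #3] limit_sell(price=95, qty=6): fills=#1x#3:5@101 #2x#3:1@97; bids=[#2:8@97] asks=[-]
After op 4 [order #4] limit_sell(price=97, qty=8): fills=#2x#4:8@97; bids=[-] asks=[-]
After op 5 [order #5] limit_sell(price=105, qty=8): fills=none; bids=[-] asks=[#5:8@105]

Answer: bid=101 ask=-
bid=101 ask=-
bid=97 ask=-
bid=- ask=-
bid=- ask=105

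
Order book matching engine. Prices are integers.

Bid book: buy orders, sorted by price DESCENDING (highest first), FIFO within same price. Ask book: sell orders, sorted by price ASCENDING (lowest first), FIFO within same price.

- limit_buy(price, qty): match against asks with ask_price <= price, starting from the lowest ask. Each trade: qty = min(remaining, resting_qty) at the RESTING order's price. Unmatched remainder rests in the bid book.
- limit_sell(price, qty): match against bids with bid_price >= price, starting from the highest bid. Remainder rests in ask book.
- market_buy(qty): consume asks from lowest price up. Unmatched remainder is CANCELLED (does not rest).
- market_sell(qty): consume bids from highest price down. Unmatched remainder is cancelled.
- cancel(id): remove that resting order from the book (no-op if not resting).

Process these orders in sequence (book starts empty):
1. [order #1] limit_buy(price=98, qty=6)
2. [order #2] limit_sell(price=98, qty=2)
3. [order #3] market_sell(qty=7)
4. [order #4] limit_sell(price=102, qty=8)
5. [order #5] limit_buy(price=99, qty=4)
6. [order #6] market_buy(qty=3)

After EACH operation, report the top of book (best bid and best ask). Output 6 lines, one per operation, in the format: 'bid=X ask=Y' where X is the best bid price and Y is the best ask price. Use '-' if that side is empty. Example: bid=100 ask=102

After op 1 [order #1] limit_buy(price=98, qty=6): fills=none; bids=[#1:6@98] asks=[-]
After op 2 [order #2] limit_sell(price=98, qty=2): fills=#1x#2:2@98; bids=[#1:4@98] asks=[-]
After op 3 [order #3] market_sell(qty=7): fills=#1x#3:4@98; bids=[-] asks=[-]
After op 4 [order #4] limit_sell(price=102, qty=8): fills=none; bids=[-] asks=[#4:8@102]
After op 5 [order #5] limit_buy(price=99, qty=4): fills=none; bids=[#5:4@99] asks=[#4:8@102]
After op 6 [order #6] market_buy(qty=3): fills=#6x#4:3@102; bids=[#5:4@99] asks=[#4:5@102]

Answer: bid=98 ask=-
bid=98 ask=-
bid=- ask=-
bid=- ask=102
bid=99 ask=102
bid=99 ask=102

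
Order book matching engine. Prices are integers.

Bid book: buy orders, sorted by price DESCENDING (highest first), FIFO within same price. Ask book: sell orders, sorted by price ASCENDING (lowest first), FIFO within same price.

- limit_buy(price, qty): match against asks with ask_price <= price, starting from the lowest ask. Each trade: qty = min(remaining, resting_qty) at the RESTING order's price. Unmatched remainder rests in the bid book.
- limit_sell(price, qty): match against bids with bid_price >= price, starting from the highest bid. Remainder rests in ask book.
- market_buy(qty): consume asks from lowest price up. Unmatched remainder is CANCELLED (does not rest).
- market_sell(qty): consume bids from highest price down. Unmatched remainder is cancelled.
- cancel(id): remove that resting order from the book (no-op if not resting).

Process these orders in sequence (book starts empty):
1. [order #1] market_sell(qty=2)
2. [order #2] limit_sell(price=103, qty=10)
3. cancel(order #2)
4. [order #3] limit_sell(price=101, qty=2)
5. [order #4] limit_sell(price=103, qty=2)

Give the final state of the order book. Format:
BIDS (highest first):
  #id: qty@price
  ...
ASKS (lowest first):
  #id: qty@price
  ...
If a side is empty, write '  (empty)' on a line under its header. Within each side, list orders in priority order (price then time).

After op 1 [order #1] market_sell(qty=2): fills=none; bids=[-] asks=[-]
After op 2 [order #2] limit_sell(price=103, qty=10): fills=none; bids=[-] asks=[#2:10@103]
After op 3 cancel(order #2): fills=none; bids=[-] asks=[-]
After op 4 [order #3] limit_sell(price=101, qty=2): fills=none; bids=[-] asks=[#3:2@101]
After op 5 [order #4] limit_sell(price=103, qty=2): fills=none; bids=[-] asks=[#3:2@101 #4:2@103]

Answer: BIDS (highest first):
  (empty)
ASKS (lowest first):
  #3: 2@101
  #4: 2@103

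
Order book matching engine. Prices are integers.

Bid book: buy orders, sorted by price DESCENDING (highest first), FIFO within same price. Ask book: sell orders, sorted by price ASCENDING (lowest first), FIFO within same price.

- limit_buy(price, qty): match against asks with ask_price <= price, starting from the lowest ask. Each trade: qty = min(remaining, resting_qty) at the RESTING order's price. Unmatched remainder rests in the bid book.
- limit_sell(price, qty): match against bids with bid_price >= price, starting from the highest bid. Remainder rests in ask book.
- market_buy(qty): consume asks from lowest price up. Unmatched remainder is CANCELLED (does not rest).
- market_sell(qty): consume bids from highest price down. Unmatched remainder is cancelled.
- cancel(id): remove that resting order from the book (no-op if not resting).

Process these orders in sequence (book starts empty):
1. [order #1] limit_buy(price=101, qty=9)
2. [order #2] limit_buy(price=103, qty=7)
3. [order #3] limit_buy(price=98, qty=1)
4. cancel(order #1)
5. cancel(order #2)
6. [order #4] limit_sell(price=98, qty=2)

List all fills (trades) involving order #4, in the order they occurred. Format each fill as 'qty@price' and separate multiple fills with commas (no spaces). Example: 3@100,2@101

Answer: 1@98

Derivation:
After op 1 [order #1] limit_buy(price=101, qty=9): fills=none; bids=[#1:9@101] asks=[-]
After op 2 [order #2] limit_buy(price=103, qty=7): fills=none; bids=[#2:7@103 #1:9@101] asks=[-]
After op 3 [order #3] limit_buy(price=98, qty=1): fills=none; bids=[#2:7@103 #1:9@101 #3:1@98] asks=[-]
After op 4 cancel(order #1): fills=none; bids=[#2:7@103 #3:1@98] asks=[-]
After op 5 cancel(order #2): fills=none; bids=[#3:1@98] asks=[-]
After op 6 [order #4] limit_sell(price=98, qty=2): fills=#3x#4:1@98; bids=[-] asks=[#4:1@98]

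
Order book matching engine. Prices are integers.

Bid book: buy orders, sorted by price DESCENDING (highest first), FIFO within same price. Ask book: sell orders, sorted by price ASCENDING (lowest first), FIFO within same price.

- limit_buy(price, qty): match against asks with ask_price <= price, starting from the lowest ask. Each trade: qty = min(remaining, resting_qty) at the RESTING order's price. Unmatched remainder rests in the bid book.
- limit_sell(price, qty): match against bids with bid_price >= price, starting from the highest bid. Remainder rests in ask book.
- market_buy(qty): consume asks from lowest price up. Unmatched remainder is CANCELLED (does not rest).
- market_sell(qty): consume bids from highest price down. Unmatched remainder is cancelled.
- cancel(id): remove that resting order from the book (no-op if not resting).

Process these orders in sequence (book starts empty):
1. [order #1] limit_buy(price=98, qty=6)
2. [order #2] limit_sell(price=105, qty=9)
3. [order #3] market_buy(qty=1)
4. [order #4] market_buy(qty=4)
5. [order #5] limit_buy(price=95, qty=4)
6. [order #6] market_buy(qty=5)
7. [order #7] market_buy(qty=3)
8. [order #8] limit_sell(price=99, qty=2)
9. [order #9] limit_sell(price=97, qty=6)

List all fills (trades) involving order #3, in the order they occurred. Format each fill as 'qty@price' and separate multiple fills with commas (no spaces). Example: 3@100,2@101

Answer: 1@105

Derivation:
After op 1 [order #1] limit_buy(price=98, qty=6): fills=none; bids=[#1:6@98] asks=[-]
After op 2 [order #2] limit_sell(price=105, qty=9): fills=none; bids=[#1:6@98] asks=[#2:9@105]
After op 3 [order #3] market_buy(qty=1): fills=#3x#2:1@105; bids=[#1:6@98] asks=[#2:8@105]
After op 4 [order #4] market_buy(qty=4): fills=#4x#2:4@105; bids=[#1:6@98] asks=[#2:4@105]
After op 5 [order #5] limit_buy(price=95, qty=4): fills=none; bids=[#1:6@98 #5:4@95] asks=[#2:4@105]
After op 6 [order #6] market_buy(qty=5): fills=#6x#2:4@105; bids=[#1:6@98 #5:4@95] asks=[-]
After op 7 [order #7] market_buy(qty=3): fills=none; bids=[#1:6@98 #5:4@95] asks=[-]
After op 8 [order #8] limit_sell(price=99, qty=2): fills=none; bids=[#1:6@98 #5:4@95] asks=[#8:2@99]
After op 9 [order #9] limit_sell(price=97, qty=6): fills=#1x#9:6@98; bids=[#5:4@95] asks=[#8:2@99]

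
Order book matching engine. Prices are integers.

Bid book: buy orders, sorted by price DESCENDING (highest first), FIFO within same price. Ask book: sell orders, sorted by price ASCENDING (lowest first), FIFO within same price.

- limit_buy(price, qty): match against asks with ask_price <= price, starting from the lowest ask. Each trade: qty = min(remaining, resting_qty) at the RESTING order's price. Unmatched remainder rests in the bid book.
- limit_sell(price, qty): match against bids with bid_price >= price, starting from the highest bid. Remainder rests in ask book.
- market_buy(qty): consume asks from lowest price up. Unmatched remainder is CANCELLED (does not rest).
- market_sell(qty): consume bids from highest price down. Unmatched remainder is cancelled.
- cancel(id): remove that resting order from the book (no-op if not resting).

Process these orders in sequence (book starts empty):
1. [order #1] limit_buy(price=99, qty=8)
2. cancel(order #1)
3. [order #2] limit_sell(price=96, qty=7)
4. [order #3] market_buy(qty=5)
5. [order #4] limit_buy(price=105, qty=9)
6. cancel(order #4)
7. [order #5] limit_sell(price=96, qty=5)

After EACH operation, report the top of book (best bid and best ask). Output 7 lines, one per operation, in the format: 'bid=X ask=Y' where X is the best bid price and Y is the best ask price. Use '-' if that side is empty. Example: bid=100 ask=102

Answer: bid=99 ask=-
bid=- ask=-
bid=- ask=96
bid=- ask=96
bid=105 ask=-
bid=- ask=-
bid=- ask=96

Derivation:
After op 1 [order #1] limit_buy(price=99, qty=8): fills=none; bids=[#1:8@99] asks=[-]
After op 2 cancel(order #1): fills=none; bids=[-] asks=[-]
After op 3 [order #2] limit_sell(price=96, qty=7): fills=none; bids=[-] asks=[#2:7@96]
After op 4 [order #3] market_buy(qty=5): fills=#3x#2:5@96; bids=[-] asks=[#2:2@96]
After op 5 [order #4] limit_buy(price=105, qty=9): fills=#4x#2:2@96; bids=[#4:7@105] asks=[-]
After op 6 cancel(order #4): fills=none; bids=[-] asks=[-]
After op 7 [order #5] limit_sell(price=96, qty=5): fills=none; bids=[-] asks=[#5:5@96]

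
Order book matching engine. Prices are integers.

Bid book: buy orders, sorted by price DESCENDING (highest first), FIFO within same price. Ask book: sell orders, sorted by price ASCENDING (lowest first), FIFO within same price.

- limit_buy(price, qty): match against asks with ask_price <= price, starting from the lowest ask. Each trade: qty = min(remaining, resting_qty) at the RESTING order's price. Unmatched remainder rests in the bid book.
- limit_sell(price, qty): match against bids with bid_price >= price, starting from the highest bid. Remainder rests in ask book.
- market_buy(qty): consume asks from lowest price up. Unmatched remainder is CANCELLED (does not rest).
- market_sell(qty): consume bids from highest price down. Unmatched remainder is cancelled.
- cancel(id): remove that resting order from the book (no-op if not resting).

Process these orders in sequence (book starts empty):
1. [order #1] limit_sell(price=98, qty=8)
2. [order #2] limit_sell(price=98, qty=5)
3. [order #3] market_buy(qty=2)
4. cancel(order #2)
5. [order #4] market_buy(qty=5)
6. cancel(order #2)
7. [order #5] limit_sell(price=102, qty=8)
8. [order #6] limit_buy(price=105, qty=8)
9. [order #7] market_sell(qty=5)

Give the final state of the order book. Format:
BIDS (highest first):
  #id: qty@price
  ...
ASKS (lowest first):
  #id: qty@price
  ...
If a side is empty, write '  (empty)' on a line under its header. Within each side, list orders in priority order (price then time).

After op 1 [order #1] limit_sell(price=98, qty=8): fills=none; bids=[-] asks=[#1:8@98]
After op 2 [order #2] limit_sell(price=98, qty=5): fills=none; bids=[-] asks=[#1:8@98 #2:5@98]
After op 3 [order #3] market_buy(qty=2): fills=#3x#1:2@98; bids=[-] asks=[#1:6@98 #2:5@98]
After op 4 cancel(order #2): fills=none; bids=[-] asks=[#1:6@98]
After op 5 [order #4] market_buy(qty=5): fills=#4x#1:5@98; bids=[-] asks=[#1:1@98]
After op 6 cancel(order #2): fills=none; bids=[-] asks=[#1:1@98]
After op 7 [order #5] limit_sell(price=102, qty=8): fills=none; bids=[-] asks=[#1:1@98 #5:8@102]
After op 8 [order #6] limit_buy(price=105, qty=8): fills=#6x#1:1@98 #6x#5:7@102; bids=[-] asks=[#5:1@102]
After op 9 [order #7] market_sell(qty=5): fills=none; bids=[-] asks=[#5:1@102]

Answer: BIDS (highest first):
  (empty)
ASKS (lowest first):
  #5: 1@102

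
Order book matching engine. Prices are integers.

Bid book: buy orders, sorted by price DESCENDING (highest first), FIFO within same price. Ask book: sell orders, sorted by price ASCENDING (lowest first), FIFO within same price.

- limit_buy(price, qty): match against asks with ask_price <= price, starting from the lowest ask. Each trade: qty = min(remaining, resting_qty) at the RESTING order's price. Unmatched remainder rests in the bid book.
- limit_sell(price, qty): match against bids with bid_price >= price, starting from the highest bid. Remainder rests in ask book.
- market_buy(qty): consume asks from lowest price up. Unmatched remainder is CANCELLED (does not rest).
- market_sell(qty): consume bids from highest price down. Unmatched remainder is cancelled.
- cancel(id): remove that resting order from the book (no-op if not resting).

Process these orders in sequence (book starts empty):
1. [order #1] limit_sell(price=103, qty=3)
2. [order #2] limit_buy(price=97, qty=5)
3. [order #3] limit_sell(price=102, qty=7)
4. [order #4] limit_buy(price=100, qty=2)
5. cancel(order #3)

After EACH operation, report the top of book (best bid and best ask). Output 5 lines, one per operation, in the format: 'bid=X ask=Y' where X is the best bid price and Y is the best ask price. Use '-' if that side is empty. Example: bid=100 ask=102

Answer: bid=- ask=103
bid=97 ask=103
bid=97 ask=102
bid=100 ask=102
bid=100 ask=103

Derivation:
After op 1 [order #1] limit_sell(price=103, qty=3): fills=none; bids=[-] asks=[#1:3@103]
After op 2 [order #2] limit_buy(price=97, qty=5): fills=none; bids=[#2:5@97] asks=[#1:3@103]
After op 3 [order #3] limit_sell(price=102, qty=7): fills=none; bids=[#2:5@97] asks=[#3:7@102 #1:3@103]
After op 4 [order #4] limit_buy(price=100, qty=2): fills=none; bids=[#4:2@100 #2:5@97] asks=[#3:7@102 #1:3@103]
After op 5 cancel(order #3): fills=none; bids=[#4:2@100 #2:5@97] asks=[#1:3@103]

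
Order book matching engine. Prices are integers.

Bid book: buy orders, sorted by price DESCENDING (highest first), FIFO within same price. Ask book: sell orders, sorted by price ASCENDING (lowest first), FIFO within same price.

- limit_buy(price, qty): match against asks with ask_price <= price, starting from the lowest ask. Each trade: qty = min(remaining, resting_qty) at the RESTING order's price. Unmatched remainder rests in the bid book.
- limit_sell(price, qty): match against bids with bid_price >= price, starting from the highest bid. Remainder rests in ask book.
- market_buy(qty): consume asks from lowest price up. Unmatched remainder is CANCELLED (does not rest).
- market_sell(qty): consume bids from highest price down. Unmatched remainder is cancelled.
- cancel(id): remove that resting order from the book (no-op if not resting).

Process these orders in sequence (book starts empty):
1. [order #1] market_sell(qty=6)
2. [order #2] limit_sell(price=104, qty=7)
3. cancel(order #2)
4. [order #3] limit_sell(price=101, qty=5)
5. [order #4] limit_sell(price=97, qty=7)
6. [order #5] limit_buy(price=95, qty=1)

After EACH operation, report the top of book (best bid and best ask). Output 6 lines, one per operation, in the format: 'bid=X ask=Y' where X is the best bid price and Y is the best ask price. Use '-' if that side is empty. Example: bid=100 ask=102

After op 1 [order #1] market_sell(qty=6): fills=none; bids=[-] asks=[-]
After op 2 [order #2] limit_sell(price=104, qty=7): fills=none; bids=[-] asks=[#2:7@104]
After op 3 cancel(order #2): fills=none; bids=[-] asks=[-]
After op 4 [order #3] limit_sell(price=101, qty=5): fills=none; bids=[-] asks=[#3:5@101]
After op 5 [order #4] limit_sell(price=97, qty=7): fills=none; bids=[-] asks=[#4:7@97 #3:5@101]
After op 6 [order #5] limit_buy(price=95, qty=1): fills=none; bids=[#5:1@95] asks=[#4:7@97 #3:5@101]

Answer: bid=- ask=-
bid=- ask=104
bid=- ask=-
bid=- ask=101
bid=- ask=97
bid=95 ask=97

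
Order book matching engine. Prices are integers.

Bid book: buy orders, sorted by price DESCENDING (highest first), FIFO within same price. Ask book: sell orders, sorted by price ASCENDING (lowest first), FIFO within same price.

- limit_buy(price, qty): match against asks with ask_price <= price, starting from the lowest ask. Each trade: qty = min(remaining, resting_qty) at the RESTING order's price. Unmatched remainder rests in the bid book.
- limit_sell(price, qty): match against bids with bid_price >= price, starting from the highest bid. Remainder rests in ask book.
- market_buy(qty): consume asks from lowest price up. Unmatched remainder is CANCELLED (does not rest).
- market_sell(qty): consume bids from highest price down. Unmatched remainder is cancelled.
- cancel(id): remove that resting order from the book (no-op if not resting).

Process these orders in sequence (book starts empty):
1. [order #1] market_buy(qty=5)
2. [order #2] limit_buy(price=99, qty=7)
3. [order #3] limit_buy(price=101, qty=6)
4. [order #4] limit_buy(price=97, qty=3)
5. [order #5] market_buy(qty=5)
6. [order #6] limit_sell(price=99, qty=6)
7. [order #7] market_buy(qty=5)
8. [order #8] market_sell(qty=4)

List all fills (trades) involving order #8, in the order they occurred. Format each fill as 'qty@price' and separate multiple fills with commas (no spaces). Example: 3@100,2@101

After op 1 [order #1] market_buy(qty=5): fills=none; bids=[-] asks=[-]
After op 2 [order #2] limit_buy(price=99, qty=7): fills=none; bids=[#2:7@99] asks=[-]
After op 3 [order #3] limit_buy(price=101, qty=6): fills=none; bids=[#3:6@101 #2:7@99] asks=[-]
After op 4 [order #4] limit_buy(price=97, qty=3): fills=none; bids=[#3:6@101 #2:7@99 #4:3@97] asks=[-]
After op 5 [order #5] market_buy(qty=5): fills=none; bids=[#3:6@101 #2:7@99 #4:3@97] asks=[-]
After op 6 [order #6] limit_sell(price=99, qty=6): fills=#3x#6:6@101; bids=[#2:7@99 #4:3@97] asks=[-]
After op 7 [order #7] market_buy(qty=5): fills=none; bids=[#2:7@99 #4:3@97] asks=[-]
After op 8 [order #8] market_sell(qty=4): fills=#2x#8:4@99; bids=[#2:3@99 #4:3@97] asks=[-]

Answer: 4@99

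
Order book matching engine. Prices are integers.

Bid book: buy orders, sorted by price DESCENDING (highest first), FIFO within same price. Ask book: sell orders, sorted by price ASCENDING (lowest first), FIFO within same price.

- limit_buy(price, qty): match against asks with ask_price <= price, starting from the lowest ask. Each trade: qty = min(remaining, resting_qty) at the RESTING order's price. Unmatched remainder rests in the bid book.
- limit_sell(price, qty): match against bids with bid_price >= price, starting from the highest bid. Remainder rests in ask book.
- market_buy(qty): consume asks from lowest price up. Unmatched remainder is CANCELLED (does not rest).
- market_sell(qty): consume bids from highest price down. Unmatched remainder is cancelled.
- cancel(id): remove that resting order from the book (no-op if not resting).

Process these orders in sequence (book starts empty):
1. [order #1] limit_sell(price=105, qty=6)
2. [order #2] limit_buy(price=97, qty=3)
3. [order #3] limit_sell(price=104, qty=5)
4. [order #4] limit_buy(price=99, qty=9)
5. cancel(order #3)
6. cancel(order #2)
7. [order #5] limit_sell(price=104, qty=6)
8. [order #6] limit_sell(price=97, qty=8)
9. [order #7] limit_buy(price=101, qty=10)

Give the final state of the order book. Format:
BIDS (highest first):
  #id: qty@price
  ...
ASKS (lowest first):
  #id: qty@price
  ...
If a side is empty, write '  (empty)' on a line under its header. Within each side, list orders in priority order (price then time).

After op 1 [order #1] limit_sell(price=105, qty=6): fills=none; bids=[-] asks=[#1:6@105]
After op 2 [order #2] limit_buy(price=97, qty=3): fills=none; bids=[#2:3@97] asks=[#1:6@105]
After op 3 [order #3] limit_sell(price=104, qty=5): fills=none; bids=[#2:3@97] asks=[#3:5@104 #1:6@105]
After op 4 [order #4] limit_buy(price=99, qty=9): fills=none; bids=[#4:9@99 #2:3@97] asks=[#3:5@104 #1:6@105]
After op 5 cancel(order #3): fills=none; bids=[#4:9@99 #2:3@97] asks=[#1:6@105]
After op 6 cancel(order #2): fills=none; bids=[#4:9@99] asks=[#1:6@105]
After op 7 [order #5] limit_sell(price=104, qty=6): fills=none; bids=[#4:9@99] asks=[#5:6@104 #1:6@105]
After op 8 [order #6] limit_sell(price=97, qty=8): fills=#4x#6:8@99; bids=[#4:1@99] asks=[#5:6@104 #1:6@105]
After op 9 [order #7] limit_buy(price=101, qty=10): fills=none; bids=[#7:10@101 #4:1@99] asks=[#5:6@104 #1:6@105]

Answer: BIDS (highest first):
  #7: 10@101
  #4: 1@99
ASKS (lowest first):
  #5: 6@104
  #1: 6@105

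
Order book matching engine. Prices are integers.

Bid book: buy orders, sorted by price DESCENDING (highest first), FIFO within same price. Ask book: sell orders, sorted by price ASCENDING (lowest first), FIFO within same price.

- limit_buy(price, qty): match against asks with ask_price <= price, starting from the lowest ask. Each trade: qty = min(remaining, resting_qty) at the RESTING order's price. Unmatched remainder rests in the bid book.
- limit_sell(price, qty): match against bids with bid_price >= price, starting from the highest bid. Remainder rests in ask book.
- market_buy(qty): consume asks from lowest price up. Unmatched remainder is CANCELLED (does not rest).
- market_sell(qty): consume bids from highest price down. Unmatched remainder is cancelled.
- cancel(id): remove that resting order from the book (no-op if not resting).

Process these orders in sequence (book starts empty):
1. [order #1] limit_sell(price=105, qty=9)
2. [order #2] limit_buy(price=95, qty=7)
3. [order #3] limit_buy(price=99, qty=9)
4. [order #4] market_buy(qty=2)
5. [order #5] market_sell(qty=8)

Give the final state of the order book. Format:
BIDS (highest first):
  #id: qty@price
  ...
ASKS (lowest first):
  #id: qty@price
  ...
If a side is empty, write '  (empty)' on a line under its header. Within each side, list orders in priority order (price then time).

Answer: BIDS (highest first):
  #3: 1@99
  #2: 7@95
ASKS (lowest first):
  #1: 7@105

Derivation:
After op 1 [order #1] limit_sell(price=105, qty=9): fills=none; bids=[-] asks=[#1:9@105]
After op 2 [order #2] limit_buy(price=95, qty=7): fills=none; bids=[#2:7@95] asks=[#1:9@105]
After op 3 [order #3] limit_buy(price=99, qty=9): fills=none; bids=[#3:9@99 #2:7@95] asks=[#1:9@105]
After op 4 [order #4] market_buy(qty=2): fills=#4x#1:2@105; bids=[#3:9@99 #2:7@95] asks=[#1:7@105]
After op 5 [order #5] market_sell(qty=8): fills=#3x#5:8@99; bids=[#3:1@99 #2:7@95] asks=[#1:7@105]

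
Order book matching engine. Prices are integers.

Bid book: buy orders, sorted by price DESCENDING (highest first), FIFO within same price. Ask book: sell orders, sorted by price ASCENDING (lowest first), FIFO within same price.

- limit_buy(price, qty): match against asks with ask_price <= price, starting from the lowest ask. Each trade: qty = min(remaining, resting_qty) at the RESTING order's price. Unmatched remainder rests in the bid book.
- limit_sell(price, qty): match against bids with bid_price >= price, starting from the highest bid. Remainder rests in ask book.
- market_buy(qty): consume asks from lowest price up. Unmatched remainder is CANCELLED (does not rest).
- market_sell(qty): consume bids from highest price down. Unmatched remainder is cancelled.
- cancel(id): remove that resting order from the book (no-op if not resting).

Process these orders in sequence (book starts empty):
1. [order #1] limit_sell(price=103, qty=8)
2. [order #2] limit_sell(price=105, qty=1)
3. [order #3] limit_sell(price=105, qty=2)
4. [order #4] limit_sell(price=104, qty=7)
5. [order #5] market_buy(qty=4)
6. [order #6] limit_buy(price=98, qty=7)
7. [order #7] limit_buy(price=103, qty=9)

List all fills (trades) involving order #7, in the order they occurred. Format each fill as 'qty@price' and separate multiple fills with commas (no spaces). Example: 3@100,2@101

Answer: 4@103

Derivation:
After op 1 [order #1] limit_sell(price=103, qty=8): fills=none; bids=[-] asks=[#1:8@103]
After op 2 [order #2] limit_sell(price=105, qty=1): fills=none; bids=[-] asks=[#1:8@103 #2:1@105]
After op 3 [order #3] limit_sell(price=105, qty=2): fills=none; bids=[-] asks=[#1:8@103 #2:1@105 #3:2@105]
After op 4 [order #4] limit_sell(price=104, qty=7): fills=none; bids=[-] asks=[#1:8@103 #4:7@104 #2:1@105 #3:2@105]
After op 5 [order #5] market_buy(qty=4): fills=#5x#1:4@103; bids=[-] asks=[#1:4@103 #4:7@104 #2:1@105 #3:2@105]
After op 6 [order #6] limit_buy(price=98, qty=7): fills=none; bids=[#6:7@98] asks=[#1:4@103 #4:7@104 #2:1@105 #3:2@105]
After op 7 [order #7] limit_buy(price=103, qty=9): fills=#7x#1:4@103; bids=[#7:5@103 #6:7@98] asks=[#4:7@104 #2:1@105 #3:2@105]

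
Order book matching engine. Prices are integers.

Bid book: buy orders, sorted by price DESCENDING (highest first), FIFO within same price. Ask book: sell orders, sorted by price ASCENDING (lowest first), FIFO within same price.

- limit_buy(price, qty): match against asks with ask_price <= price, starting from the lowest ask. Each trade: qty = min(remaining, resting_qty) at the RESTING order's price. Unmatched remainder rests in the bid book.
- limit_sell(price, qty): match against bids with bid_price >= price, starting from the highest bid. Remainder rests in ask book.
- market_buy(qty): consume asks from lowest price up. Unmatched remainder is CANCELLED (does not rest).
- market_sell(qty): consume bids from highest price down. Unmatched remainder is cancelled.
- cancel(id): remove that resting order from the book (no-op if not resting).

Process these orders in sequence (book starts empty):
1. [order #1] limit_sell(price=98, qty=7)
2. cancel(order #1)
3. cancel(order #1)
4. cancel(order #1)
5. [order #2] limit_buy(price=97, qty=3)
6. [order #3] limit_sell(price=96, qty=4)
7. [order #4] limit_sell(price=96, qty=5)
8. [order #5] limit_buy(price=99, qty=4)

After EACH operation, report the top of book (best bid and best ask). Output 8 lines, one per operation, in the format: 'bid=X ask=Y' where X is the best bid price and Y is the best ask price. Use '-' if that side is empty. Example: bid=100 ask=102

After op 1 [order #1] limit_sell(price=98, qty=7): fills=none; bids=[-] asks=[#1:7@98]
After op 2 cancel(order #1): fills=none; bids=[-] asks=[-]
After op 3 cancel(order #1): fills=none; bids=[-] asks=[-]
After op 4 cancel(order #1): fills=none; bids=[-] asks=[-]
After op 5 [order #2] limit_buy(price=97, qty=3): fills=none; bids=[#2:3@97] asks=[-]
After op 6 [order #3] limit_sell(price=96, qty=4): fills=#2x#3:3@97; bids=[-] asks=[#3:1@96]
After op 7 [order #4] limit_sell(price=96, qty=5): fills=none; bids=[-] asks=[#3:1@96 #4:5@96]
After op 8 [order #5] limit_buy(price=99, qty=4): fills=#5x#3:1@96 #5x#4:3@96; bids=[-] asks=[#4:2@96]

Answer: bid=- ask=98
bid=- ask=-
bid=- ask=-
bid=- ask=-
bid=97 ask=-
bid=- ask=96
bid=- ask=96
bid=- ask=96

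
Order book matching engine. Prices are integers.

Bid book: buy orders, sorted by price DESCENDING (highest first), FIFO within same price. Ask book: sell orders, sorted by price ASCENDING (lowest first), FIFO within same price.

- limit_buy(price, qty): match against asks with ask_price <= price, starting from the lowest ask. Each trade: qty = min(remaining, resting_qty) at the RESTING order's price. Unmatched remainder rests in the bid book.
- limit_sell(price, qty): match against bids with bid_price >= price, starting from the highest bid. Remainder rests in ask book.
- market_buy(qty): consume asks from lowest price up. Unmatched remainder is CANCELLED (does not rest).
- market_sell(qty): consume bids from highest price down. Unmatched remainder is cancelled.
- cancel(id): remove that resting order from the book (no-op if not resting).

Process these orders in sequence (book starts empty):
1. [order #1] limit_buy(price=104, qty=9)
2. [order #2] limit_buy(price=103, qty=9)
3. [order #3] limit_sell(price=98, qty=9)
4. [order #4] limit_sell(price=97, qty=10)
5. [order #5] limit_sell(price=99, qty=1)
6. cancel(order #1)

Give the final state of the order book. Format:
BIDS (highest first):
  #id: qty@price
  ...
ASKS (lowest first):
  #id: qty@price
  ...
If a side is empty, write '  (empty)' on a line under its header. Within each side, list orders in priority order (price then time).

After op 1 [order #1] limit_buy(price=104, qty=9): fills=none; bids=[#1:9@104] asks=[-]
After op 2 [order #2] limit_buy(price=103, qty=9): fills=none; bids=[#1:9@104 #2:9@103] asks=[-]
After op 3 [order #3] limit_sell(price=98, qty=9): fills=#1x#3:9@104; bids=[#2:9@103] asks=[-]
After op 4 [order #4] limit_sell(price=97, qty=10): fills=#2x#4:9@103; bids=[-] asks=[#4:1@97]
After op 5 [order #5] limit_sell(price=99, qty=1): fills=none; bids=[-] asks=[#4:1@97 #5:1@99]
After op 6 cancel(order #1): fills=none; bids=[-] asks=[#4:1@97 #5:1@99]

Answer: BIDS (highest first):
  (empty)
ASKS (lowest first):
  #4: 1@97
  #5: 1@99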